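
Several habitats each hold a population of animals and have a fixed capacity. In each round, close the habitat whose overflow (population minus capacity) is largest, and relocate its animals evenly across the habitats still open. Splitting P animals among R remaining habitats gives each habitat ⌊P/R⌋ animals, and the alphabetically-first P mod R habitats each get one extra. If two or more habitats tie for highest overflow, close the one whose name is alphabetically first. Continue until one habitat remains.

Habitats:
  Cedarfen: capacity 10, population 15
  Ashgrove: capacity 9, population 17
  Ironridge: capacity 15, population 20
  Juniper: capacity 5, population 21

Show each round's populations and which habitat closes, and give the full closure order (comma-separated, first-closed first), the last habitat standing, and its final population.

Closure order: Juniper, Ashgrove, Cedarfen
Last habitat: Ironridge with 73 animals

Round 1: Ashgrove=17 Cedarfen=15 Ironridge=20 Juniper=21 → close Juniper (overflow 16)
  21÷3 = 7 each, +1 to first 0
Round 2: Ashgrove=24 Cedarfen=22 Ironridge=27 → close Ashgrove (overflow 15)
  24÷2 = 12 each, +1 to first 0
Round 3: Cedarfen=34 Ironridge=39 → close Cedarfen (overflow 24)
  34÷1 = 34 each, +1 to first 0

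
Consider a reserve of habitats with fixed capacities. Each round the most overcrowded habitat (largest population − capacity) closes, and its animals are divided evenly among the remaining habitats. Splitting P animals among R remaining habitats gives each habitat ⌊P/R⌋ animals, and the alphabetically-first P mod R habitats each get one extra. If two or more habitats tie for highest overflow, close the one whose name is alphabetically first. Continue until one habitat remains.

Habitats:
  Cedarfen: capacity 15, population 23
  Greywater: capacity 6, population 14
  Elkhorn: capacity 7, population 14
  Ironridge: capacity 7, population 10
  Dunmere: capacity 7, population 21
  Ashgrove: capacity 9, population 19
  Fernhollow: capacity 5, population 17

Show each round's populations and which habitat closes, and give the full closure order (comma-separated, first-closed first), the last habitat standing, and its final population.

Round 1: Ashgrove=19 Cedarfen=23 Dunmere=21 Elkhorn=14 Fernhollow=17 Greywater=14 Ironridge=10 → close Dunmere (overflow 14)
  21÷6 = 3 each, +1 to first 3
Round 2: Ashgrove=23 Cedarfen=27 Elkhorn=18 Fernhollow=20 Greywater=17 Ironridge=13 → close Fernhollow (overflow 15)
  20÷5 = 4 each, +1 to first 0
Round 3: Ashgrove=27 Cedarfen=31 Elkhorn=22 Greywater=21 Ironridge=17 → close Ashgrove (overflow 18)
  27÷4 = 6 each, +1 to first 3
Round 4: Cedarfen=38 Elkhorn=29 Greywater=28 Ironridge=23 → close Cedarfen (overflow 23)
  38÷3 = 12 each, +1 to first 2
Round 5: Elkhorn=42 Greywater=41 Ironridge=35 → close Elkhorn (overflow 35)
  42÷2 = 21 each, +1 to first 0
Round 6: Greywater=62 Ironridge=56 → close Greywater (overflow 56)
  62÷1 = 62 each, +1 to first 0

Closure order: Dunmere, Fernhollow, Ashgrove, Cedarfen, Elkhorn, Greywater
Last habitat: Ironridge with 118 animals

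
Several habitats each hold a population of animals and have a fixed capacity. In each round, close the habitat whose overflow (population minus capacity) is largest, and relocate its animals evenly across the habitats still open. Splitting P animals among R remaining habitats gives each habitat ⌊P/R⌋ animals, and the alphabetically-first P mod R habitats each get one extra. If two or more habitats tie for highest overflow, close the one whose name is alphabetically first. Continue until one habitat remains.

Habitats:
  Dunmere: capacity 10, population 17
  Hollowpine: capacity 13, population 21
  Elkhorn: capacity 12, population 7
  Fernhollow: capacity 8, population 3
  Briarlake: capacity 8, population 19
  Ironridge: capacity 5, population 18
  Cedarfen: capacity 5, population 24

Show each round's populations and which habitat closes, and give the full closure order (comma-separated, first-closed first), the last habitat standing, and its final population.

Round 1: Briarlake=19 Cedarfen=24 Dunmere=17 Elkhorn=7 Fernhollow=3 Hollowpine=21 Ironridge=18 → close Cedarfen (overflow 19)
  24÷6 = 4 each, +1 to first 0
Round 2: Briarlake=23 Dunmere=21 Elkhorn=11 Fernhollow=7 Hollowpine=25 Ironridge=22 → close Ironridge (overflow 17)
  22÷5 = 4 each, +1 to first 2
Round 3: Briarlake=28 Dunmere=26 Elkhorn=15 Fernhollow=11 Hollowpine=29 → close Briarlake (overflow 20)
  28÷4 = 7 each, +1 to first 0
Round 4: Dunmere=33 Elkhorn=22 Fernhollow=18 Hollowpine=36 → close Dunmere (overflow 23)
  33÷3 = 11 each, +1 to first 0
Round 5: Elkhorn=33 Fernhollow=29 Hollowpine=47 → close Hollowpine (overflow 34)
  47÷2 = 23 each, +1 to first 1
Round 6: Elkhorn=57 Fernhollow=52 → close Elkhorn (overflow 45)
  57÷1 = 57 each, +1 to first 0

Closure order: Cedarfen, Ironridge, Briarlake, Dunmere, Hollowpine, Elkhorn
Last habitat: Fernhollow with 109 animals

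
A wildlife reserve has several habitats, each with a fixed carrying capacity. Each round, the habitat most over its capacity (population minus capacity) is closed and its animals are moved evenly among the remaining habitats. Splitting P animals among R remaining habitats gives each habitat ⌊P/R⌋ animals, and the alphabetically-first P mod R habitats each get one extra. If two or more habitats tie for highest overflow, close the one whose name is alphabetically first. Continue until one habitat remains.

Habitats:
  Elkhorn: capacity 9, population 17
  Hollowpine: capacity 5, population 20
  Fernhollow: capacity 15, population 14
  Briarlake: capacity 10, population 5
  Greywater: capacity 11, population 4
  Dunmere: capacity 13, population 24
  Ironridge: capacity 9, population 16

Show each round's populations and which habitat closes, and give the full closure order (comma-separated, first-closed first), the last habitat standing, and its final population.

Round 1: Briarlake=5 Dunmere=24 Elkhorn=17 Fernhollow=14 Greywater=4 Hollowpine=20 Ironridge=16 → close Hollowpine (overflow 15)
  20÷6 = 3 each, +1 to first 2
Round 2: Briarlake=9 Dunmere=28 Elkhorn=20 Fernhollow=17 Greywater=7 Ironridge=19 → close Dunmere (overflow 15)
  28÷5 = 5 each, +1 to first 3
Round 3: Briarlake=15 Elkhorn=26 Fernhollow=23 Greywater=12 Ironridge=24 → close Elkhorn (overflow 17)
  26÷4 = 6 each, +1 to first 2
Round 4: Briarlake=22 Fernhollow=30 Greywater=18 Ironridge=30 → close Ironridge (overflow 21)
  30÷3 = 10 each, +1 to first 0
Round 5: Briarlake=32 Fernhollow=40 Greywater=28 → close Fernhollow (overflow 25)
  40÷2 = 20 each, +1 to first 0
Round 6: Briarlake=52 Greywater=48 → close Briarlake (overflow 42)
  52÷1 = 52 each, +1 to first 0

Closure order: Hollowpine, Dunmere, Elkhorn, Ironridge, Fernhollow, Briarlake
Last habitat: Greywater with 100 animals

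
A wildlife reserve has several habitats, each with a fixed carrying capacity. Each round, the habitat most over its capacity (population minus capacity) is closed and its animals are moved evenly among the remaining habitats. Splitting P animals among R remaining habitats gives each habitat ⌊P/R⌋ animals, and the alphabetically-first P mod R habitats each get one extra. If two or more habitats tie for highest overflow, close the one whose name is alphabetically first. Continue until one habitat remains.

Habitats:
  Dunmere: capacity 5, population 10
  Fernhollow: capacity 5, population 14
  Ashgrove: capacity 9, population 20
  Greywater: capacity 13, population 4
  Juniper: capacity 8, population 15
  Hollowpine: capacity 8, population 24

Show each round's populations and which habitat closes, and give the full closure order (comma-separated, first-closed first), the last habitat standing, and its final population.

Round 1: Ashgrove=20 Dunmere=10 Fernhollow=14 Greywater=4 Hollowpine=24 Juniper=15 → close Hollowpine (overflow 16)
  24÷5 = 4 each, +1 to first 4
Round 2: Ashgrove=25 Dunmere=15 Fernhollow=19 Greywater=9 Juniper=19 → close Ashgrove (overflow 16)
  25÷4 = 6 each, +1 to first 1
Round 3: Dunmere=22 Fernhollow=25 Greywater=15 Juniper=25 → close Fernhollow (overflow 20)
  25÷3 = 8 each, +1 to first 1
Round 4: Dunmere=31 Greywater=23 Juniper=33 → close Dunmere (overflow 26)
  31÷2 = 15 each, +1 to first 1
Round 5: Greywater=39 Juniper=48 → close Juniper (overflow 40)
  48÷1 = 48 each, +1 to first 0

Closure order: Hollowpine, Ashgrove, Fernhollow, Dunmere, Juniper
Last habitat: Greywater with 87 animals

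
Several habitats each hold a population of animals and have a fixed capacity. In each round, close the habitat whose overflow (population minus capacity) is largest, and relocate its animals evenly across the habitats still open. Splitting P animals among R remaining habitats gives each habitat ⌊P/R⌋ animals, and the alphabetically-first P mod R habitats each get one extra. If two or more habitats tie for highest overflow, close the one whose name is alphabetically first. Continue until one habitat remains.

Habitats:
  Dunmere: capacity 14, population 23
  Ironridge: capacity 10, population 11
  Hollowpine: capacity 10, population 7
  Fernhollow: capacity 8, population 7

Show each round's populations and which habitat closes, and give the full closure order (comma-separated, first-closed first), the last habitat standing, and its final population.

Round 1: Dunmere=23 Fernhollow=7 Hollowpine=7 Ironridge=11 → close Dunmere (overflow 9)
  23÷3 = 7 each, +1 to first 2
Round 2: Fernhollow=15 Hollowpine=15 Ironridge=18 → close Ironridge (overflow 8)
  18÷2 = 9 each, +1 to first 0
Round 3: Fernhollow=24 Hollowpine=24 → close Fernhollow (overflow 16)
  24÷1 = 24 each, +1 to first 0

Closure order: Dunmere, Ironridge, Fernhollow
Last habitat: Hollowpine with 48 animals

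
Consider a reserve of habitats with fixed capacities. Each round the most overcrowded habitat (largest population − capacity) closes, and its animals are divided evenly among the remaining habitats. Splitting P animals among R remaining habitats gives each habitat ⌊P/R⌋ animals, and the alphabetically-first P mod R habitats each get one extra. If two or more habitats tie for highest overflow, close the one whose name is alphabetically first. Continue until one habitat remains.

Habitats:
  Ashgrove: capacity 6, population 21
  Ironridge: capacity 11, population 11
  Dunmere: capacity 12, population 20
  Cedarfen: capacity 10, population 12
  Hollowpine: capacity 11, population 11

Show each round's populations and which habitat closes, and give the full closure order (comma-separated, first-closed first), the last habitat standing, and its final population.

Round 1: Ashgrove=21 Cedarfen=12 Dunmere=20 Hollowpine=11 Ironridge=11 → close Ashgrove (overflow 15)
  21÷4 = 5 each, +1 to first 1
Round 2: Cedarfen=18 Dunmere=25 Hollowpine=16 Ironridge=16 → close Dunmere (overflow 13)
  25÷3 = 8 each, +1 to first 1
Round 3: Cedarfen=27 Hollowpine=24 Ironridge=24 → close Cedarfen (overflow 17)
  27÷2 = 13 each, +1 to first 1
Round 4: Hollowpine=38 Ironridge=37 → close Hollowpine (overflow 27)
  38÷1 = 38 each, +1 to first 0

Closure order: Ashgrove, Dunmere, Cedarfen, Hollowpine
Last habitat: Ironridge with 75 animals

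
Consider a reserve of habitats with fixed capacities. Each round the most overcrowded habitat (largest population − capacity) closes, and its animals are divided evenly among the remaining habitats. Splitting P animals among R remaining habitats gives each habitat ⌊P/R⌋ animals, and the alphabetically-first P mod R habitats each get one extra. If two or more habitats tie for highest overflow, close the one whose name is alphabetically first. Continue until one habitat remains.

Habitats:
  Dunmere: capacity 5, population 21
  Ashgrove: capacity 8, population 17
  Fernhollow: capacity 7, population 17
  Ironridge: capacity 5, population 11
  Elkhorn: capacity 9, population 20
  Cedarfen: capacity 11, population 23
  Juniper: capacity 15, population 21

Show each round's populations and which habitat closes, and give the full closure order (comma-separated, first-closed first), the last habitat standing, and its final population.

Closure order: Dunmere, Cedarfen, Elkhorn, Ashgrove, Fernhollow, Ironridge
Last habitat: Juniper with 130 animals

Round 1: Ashgrove=17 Cedarfen=23 Dunmere=21 Elkhorn=20 Fernhollow=17 Ironridge=11 Juniper=21 → close Dunmere (overflow 16)
  21÷6 = 3 each, +1 to first 3
Round 2: Ashgrove=21 Cedarfen=27 Elkhorn=24 Fernhollow=20 Ironridge=14 Juniper=24 → close Cedarfen (overflow 16)
  27÷5 = 5 each, +1 to first 2
Round 3: Ashgrove=27 Elkhorn=30 Fernhollow=25 Ironridge=19 Juniper=29 → close Elkhorn (overflow 21)
  30÷4 = 7 each, +1 to first 2
Round 4: Ashgrove=35 Fernhollow=33 Ironridge=26 Juniper=36 → close Ashgrove (overflow 27)
  35÷3 = 11 each, +1 to first 2
Round 5: Fernhollow=45 Ironridge=38 Juniper=47 → close Fernhollow (overflow 38)
  45÷2 = 22 each, +1 to first 1
Round 6: Ironridge=61 Juniper=69 → close Ironridge (overflow 56)
  61÷1 = 61 each, +1 to first 0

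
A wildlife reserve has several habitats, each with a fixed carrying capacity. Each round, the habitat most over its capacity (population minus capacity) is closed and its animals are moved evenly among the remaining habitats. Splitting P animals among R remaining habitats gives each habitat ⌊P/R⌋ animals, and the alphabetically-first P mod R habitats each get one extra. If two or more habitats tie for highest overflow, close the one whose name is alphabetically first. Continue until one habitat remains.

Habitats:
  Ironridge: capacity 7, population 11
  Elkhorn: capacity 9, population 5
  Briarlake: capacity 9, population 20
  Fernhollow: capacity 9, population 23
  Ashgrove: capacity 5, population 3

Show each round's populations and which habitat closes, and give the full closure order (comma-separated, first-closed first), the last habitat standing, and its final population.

Closure order: Fernhollow, Briarlake, Ironridge, Ashgrove
Last habitat: Elkhorn with 62 animals

Round 1: Ashgrove=3 Briarlake=20 Elkhorn=5 Fernhollow=23 Ironridge=11 → close Fernhollow (overflow 14)
  23÷4 = 5 each, +1 to first 3
Round 2: Ashgrove=9 Briarlake=26 Elkhorn=11 Ironridge=16 → close Briarlake (overflow 17)
  26÷3 = 8 each, +1 to first 2
Round 3: Ashgrove=18 Elkhorn=20 Ironridge=24 → close Ironridge (overflow 17)
  24÷2 = 12 each, +1 to first 0
Round 4: Ashgrove=30 Elkhorn=32 → close Ashgrove (overflow 25)
  30÷1 = 30 each, +1 to first 0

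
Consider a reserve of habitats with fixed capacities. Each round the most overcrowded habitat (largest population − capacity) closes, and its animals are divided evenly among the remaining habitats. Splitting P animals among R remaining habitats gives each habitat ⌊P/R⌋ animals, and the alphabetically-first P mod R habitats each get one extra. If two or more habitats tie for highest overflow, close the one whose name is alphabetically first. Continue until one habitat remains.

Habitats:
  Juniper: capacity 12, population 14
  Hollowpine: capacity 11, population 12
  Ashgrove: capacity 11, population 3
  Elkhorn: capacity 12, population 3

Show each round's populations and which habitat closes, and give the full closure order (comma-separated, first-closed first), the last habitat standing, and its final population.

Closure order: Juniper, Hollowpine, Ashgrove
Last habitat: Elkhorn with 32 animals

Round 1: Ashgrove=3 Elkhorn=3 Hollowpine=12 Juniper=14 → close Juniper (overflow 2)
  14÷3 = 4 each, +1 to first 2
Round 2: Ashgrove=8 Elkhorn=8 Hollowpine=16 → close Hollowpine (overflow 5)
  16÷2 = 8 each, +1 to first 0
Round 3: Ashgrove=16 Elkhorn=16 → close Ashgrove (overflow 5)
  16÷1 = 16 each, +1 to first 0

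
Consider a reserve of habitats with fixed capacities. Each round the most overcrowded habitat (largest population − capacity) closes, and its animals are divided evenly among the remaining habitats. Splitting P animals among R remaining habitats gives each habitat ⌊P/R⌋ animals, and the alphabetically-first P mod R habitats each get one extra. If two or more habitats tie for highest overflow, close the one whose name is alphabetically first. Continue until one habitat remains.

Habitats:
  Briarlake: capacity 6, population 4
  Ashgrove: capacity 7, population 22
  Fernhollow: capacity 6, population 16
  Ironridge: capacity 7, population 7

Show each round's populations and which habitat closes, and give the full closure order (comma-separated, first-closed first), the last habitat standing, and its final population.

Round 1: Ashgrove=22 Briarlake=4 Fernhollow=16 Ironridge=7 → close Ashgrove (overflow 15)
  22÷3 = 7 each, +1 to first 1
Round 2: Briarlake=12 Fernhollow=23 Ironridge=14 → close Fernhollow (overflow 17)
  23÷2 = 11 each, +1 to first 1
Round 3: Briarlake=24 Ironridge=25 → close Briarlake (overflow 18)
  24÷1 = 24 each, +1 to first 0

Closure order: Ashgrove, Fernhollow, Briarlake
Last habitat: Ironridge with 49 animals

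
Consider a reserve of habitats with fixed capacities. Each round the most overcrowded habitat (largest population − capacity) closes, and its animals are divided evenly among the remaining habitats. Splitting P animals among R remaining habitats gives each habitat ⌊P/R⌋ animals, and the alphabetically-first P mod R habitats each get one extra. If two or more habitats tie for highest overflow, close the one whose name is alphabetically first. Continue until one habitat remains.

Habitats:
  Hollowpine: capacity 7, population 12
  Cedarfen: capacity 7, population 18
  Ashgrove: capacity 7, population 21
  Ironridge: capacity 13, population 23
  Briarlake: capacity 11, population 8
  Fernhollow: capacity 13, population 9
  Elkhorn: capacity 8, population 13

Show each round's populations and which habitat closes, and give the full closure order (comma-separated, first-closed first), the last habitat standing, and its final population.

Round 1: Ashgrove=21 Briarlake=8 Cedarfen=18 Elkhorn=13 Fernhollow=9 Hollowpine=12 Ironridge=23 → close Ashgrove (overflow 14)
  21÷6 = 3 each, +1 to first 3
Round 2: Briarlake=12 Cedarfen=22 Elkhorn=17 Fernhollow=12 Hollowpine=15 Ironridge=26 → close Cedarfen (overflow 15)
  22÷5 = 4 each, +1 to first 2
Round 3: Briarlake=17 Elkhorn=22 Fernhollow=16 Hollowpine=19 Ironridge=30 → close Ironridge (overflow 17)
  30÷4 = 7 each, +1 to first 2
Round 4: Briarlake=25 Elkhorn=30 Fernhollow=23 Hollowpine=26 → close Elkhorn (overflow 22)
  30÷3 = 10 each, +1 to first 0
Round 5: Briarlake=35 Fernhollow=33 Hollowpine=36 → close Hollowpine (overflow 29)
  36÷2 = 18 each, +1 to first 0
Round 6: Briarlake=53 Fernhollow=51 → close Briarlake (overflow 42)
  53÷1 = 53 each, +1 to first 0

Closure order: Ashgrove, Cedarfen, Ironridge, Elkhorn, Hollowpine, Briarlake
Last habitat: Fernhollow with 104 animals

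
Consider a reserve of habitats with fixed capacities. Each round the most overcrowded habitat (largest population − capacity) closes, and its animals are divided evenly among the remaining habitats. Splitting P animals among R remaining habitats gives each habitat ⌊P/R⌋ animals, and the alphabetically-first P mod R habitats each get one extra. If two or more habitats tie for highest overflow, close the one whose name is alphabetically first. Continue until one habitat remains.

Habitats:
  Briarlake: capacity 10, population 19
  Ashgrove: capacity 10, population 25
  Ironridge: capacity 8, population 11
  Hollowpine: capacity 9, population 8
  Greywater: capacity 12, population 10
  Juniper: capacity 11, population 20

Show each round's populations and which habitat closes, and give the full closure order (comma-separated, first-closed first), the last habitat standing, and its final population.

Round 1: Ashgrove=25 Briarlake=19 Greywater=10 Hollowpine=8 Ironridge=11 Juniper=20 → close Ashgrove (overflow 15)
  25÷5 = 5 each, +1 to first 0
Round 2: Briarlake=24 Greywater=15 Hollowpine=13 Ironridge=16 Juniper=25 → close Briarlake (overflow 14)
  24÷4 = 6 each, +1 to first 0
Round 3: Greywater=21 Hollowpine=19 Ironridge=22 Juniper=31 → close Juniper (overflow 20)
  31÷3 = 10 each, +1 to first 1
Round 4: Greywater=32 Hollowpine=29 Ironridge=32 → close Ironridge (overflow 24)
  32÷2 = 16 each, +1 to first 0
Round 5: Greywater=48 Hollowpine=45 → close Greywater (overflow 36)
  48÷1 = 48 each, +1 to first 0

Closure order: Ashgrove, Briarlake, Juniper, Ironridge, Greywater
Last habitat: Hollowpine with 93 animals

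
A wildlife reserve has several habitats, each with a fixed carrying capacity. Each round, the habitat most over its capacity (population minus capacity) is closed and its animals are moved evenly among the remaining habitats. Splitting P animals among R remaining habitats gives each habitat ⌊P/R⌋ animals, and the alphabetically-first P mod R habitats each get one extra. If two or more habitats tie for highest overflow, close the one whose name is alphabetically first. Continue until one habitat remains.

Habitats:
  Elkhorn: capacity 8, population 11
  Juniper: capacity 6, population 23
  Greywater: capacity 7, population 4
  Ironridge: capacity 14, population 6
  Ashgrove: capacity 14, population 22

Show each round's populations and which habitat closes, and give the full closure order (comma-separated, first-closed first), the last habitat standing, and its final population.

Round 1: Ashgrove=22 Elkhorn=11 Greywater=4 Ironridge=6 Juniper=23 → close Juniper (overflow 17)
  23÷4 = 5 each, +1 to first 3
Round 2: Ashgrove=28 Elkhorn=17 Greywater=10 Ironridge=11 → close Ashgrove (overflow 14)
  28÷3 = 9 each, +1 to first 1
Round 3: Elkhorn=27 Greywater=19 Ironridge=20 → close Elkhorn (overflow 19)
  27÷2 = 13 each, +1 to first 1
Round 4: Greywater=33 Ironridge=33 → close Greywater (overflow 26)
  33÷1 = 33 each, +1 to first 0

Closure order: Juniper, Ashgrove, Elkhorn, Greywater
Last habitat: Ironridge with 66 animals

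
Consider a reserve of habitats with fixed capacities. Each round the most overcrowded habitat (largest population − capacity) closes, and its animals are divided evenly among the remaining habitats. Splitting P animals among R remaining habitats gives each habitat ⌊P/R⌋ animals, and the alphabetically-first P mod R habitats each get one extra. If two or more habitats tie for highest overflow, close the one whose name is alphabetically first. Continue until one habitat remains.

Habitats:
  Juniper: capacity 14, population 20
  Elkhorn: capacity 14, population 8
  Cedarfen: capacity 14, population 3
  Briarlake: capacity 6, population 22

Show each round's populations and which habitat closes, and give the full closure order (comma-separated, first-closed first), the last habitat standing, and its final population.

Round 1: Briarlake=22 Cedarfen=3 Elkhorn=8 Juniper=20 → close Briarlake (overflow 16)
  22÷3 = 7 each, +1 to first 1
Round 2: Cedarfen=11 Elkhorn=15 Juniper=27 → close Juniper (overflow 13)
  27÷2 = 13 each, +1 to first 1
Round 3: Cedarfen=25 Elkhorn=28 → close Elkhorn (overflow 14)
  28÷1 = 28 each, +1 to first 0

Closure order: Briarlake, Juniper, Elkhorn
Last habitat: Cedarfen with 53 animals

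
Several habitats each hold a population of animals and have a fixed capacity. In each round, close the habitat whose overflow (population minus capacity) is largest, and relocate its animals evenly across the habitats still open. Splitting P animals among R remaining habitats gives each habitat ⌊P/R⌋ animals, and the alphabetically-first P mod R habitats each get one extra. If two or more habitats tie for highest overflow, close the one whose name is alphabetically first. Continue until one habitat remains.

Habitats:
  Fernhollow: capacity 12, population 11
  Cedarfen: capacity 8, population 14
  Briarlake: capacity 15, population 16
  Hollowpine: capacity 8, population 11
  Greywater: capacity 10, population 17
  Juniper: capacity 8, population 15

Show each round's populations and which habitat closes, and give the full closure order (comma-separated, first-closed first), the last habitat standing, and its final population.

Closure order: Greywater, Cedarfen, Juniper, Briarlake, Hollowpine
Last habitat: Fernhollow with 84 animals

Round 1: Briarlake=16 Cedarfen=14 Fernhollow=11 Greywater=17 Hollowpine=11 Juniper=15 → close Greywater (overflow 7)
  17÷5 = 3 each, +1 to first 2
Round 2: Briarlake=20 Cedarfen=18 Fernhollow=14 Hollowpine=14 Juniper=18 → close Cedarfen (overflow 10)
  18÷4 = 4 each, +1 to first 2
Round 3: Briarlake=25 Fernhollow=19 Hollowpine=18 Juniper=22 → close Juniper (overflow 14)
  22÷3 = 7 each, +1 to first 1
Round 4: Briarlake=33 Fernhollow=26 Hollowpine=25 → close Briarlake (overflow 18)
  33÷2 = 16 each, +1 to first 1
Round 5: Fernhollow=43 Hollowpine=41 → close Hollowpine (overflow 33)
  41÷1 = 41 each, +1 to first 0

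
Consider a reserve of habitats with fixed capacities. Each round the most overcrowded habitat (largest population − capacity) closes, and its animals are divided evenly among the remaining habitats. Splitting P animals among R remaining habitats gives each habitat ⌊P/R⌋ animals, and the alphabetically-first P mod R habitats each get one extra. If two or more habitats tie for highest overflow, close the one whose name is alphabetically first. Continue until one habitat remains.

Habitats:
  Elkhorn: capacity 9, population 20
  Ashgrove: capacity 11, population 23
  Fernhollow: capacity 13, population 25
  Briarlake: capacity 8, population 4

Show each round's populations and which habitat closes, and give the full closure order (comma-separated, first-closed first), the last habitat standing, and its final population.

Closure order: Ashgrove, Elkhorn, Fernhollow
Last habitat: Briarlake with 72 animals

Round 1: Ashgrove=23 Briarlake=4 Elkhorn=20 Fernhollow=25 → close Ashgrove (overflow 12)
  23÷3 = 7 each, +1 to first 2
Round 2: Briarlake=12 Elkhorn=28 Fernhollow=32 → close Elkhorn (overflow 19)
  28÷2 = 14 each, +1 to first 0
Round 3: Briarlake=26 Fernhollow=46 → close Fernhollow (overflow 33)
  46÷1 = 46 each, +1 to first 0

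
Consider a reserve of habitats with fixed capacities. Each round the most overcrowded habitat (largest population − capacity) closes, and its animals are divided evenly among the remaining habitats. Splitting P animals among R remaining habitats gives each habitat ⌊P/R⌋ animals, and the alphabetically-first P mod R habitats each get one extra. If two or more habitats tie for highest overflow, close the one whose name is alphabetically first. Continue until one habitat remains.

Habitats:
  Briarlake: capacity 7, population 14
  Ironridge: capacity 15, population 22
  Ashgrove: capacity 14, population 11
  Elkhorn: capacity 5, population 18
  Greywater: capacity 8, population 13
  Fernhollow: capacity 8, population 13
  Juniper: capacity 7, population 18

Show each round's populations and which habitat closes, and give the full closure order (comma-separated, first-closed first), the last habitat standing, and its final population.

Round 1: Ashgrove=11 Briarlake=14 Elkhorn=18 Fernhollow=13 Greywater=13 Ironridge=22 Juniper=18 → close Elkhorn (overflow 13)
  18÷6 = 3 each, +1 to first 0
Round 2: Ashgrove=14 Briarlake=17 Fernhollow=16 Greywater=16 Ironridge=25 Juniper=21 → close Juniper (overflow 14)
  21÷5 = 4 each, +1 to first 1
Round 3: Ashgrove=19 Briarlake=21 Fernhollow=20 Greywater=20 Ironridge=29 → close Briarlake (overflow 14)
  21÷4 = 5 each, +1 to first 1
Round 4: Ashgrove=25 Fernhollow=25 Greywater=25 Ironridge=34 → close Ironridge (overflow 19)
  34÷3 = 11 each, +1 to first 1
Round 5: Ashgrove=37 Fernhollow=36 Greywater=36 → close Fernhollow (overflow 28)
  36÷2 = 18 each, +1 to first 0
Round 6: Ashgrove=55 Greywater=54 → close Greywater (overflow 46)
  54÷1 = 54 each, +1 to first 0

Closure order: Elkhorn, Juniper, Briarlake, Ironridge, Fernhollow, Greywater
Last habitat: Ashgrove with 109 animals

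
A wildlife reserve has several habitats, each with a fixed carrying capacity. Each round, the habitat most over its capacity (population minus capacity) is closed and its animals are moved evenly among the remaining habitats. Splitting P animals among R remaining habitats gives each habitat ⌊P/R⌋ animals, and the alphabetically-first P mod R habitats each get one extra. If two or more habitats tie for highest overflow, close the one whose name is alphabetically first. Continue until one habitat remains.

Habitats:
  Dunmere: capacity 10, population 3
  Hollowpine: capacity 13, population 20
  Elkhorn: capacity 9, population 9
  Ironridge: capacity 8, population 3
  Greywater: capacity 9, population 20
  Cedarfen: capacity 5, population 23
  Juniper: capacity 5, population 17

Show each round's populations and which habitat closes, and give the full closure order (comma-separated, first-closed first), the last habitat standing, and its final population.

Round 1: Cedarfen=23 Dunmere=3 Elkhorn=9 Greywater=20 Hollowpine=20 Ironridge=3 Juniper=17 → close Cedarfen (overflow 18)
  23÷6 = 3 each, +1 to first 5
Round 2: Dunmere=7 Elkhorn=13 Greywater=24 Hollowpine=24 Ironridge=7 Juniper=20 → close Greywater (overflow 15)
  24÷5 = 4 each, +1 to first 4
Round 3: Dunmere=12 Elkhorn=18 Hollowpine=29 Ironridge=12 Juniper=24 → close Juniper (overflow 19)
  24÷4 = 6 each, +1 to first 0
Round 4: Dunmere=18 Elkhorn=24 Hollowpine=35 Ironridge=18 → close Hollowpine (overflow 22)
  35÷3 = 11 each, +1 to first 2
Round 5: Dunmere=30 Elkhorn=36 Ironridge=29 → close Elkhorn (overflow 27)
  36÷2 = 18 each, +1 to first 0
Round 6: Dunmere=48 Ironridge=47 → close Ironridge (overflow 39)
  47÷1 = 47 each, +1 to first 0

Closure order: Cedarfen, Greywater, Juniper, Hollowpine, Elkhorn, Ironridge
Last habitat: Dunmere with 95 animals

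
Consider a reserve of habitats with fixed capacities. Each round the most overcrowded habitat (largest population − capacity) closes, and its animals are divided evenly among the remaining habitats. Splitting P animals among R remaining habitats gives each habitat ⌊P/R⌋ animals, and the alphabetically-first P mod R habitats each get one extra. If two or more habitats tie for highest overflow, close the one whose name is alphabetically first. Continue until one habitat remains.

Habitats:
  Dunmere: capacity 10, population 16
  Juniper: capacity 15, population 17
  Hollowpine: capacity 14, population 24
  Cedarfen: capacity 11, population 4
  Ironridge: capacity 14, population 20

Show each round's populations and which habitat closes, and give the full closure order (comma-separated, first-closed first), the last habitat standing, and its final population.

Round 1: Cedarfen=4 Dunmere=16 Hollowpine=24 Ironridge=20 Juniper=17 → close Hollowpine (overflow 10)
  24÷4 = 6 each, +1 to first 0
Round 2: Cedarfen=10 Dunmere=22 Ironridge=26 Juniper=23 → close Dunmere (overflow 12)
  22÷3 = 7 each, +1 to first 1
Round 3: Cedarfen=18 Ironridge=33 Juniper=30 → close Ironridge (overflow 19)
  33÷2 = 16 each, +1 to first 1
Round 4: Cedarfen=35 Juniper=46 → close Juniper (overflow 31)
  46÷1 = 46 each, +1 to first 0

Closure order: Hollowpine, Dunmere, Ironridge, Juniper
Last habitat: Cedarfen with 81 animals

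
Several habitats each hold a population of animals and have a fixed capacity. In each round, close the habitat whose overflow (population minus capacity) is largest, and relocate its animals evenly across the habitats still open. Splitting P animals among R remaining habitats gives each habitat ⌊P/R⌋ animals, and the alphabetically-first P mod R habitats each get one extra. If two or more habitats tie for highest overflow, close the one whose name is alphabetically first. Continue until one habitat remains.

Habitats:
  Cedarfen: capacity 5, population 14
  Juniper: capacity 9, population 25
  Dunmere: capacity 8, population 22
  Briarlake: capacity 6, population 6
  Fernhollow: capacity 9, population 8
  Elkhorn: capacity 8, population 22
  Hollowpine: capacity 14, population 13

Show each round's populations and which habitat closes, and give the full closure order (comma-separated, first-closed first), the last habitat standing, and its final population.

Closure order: Juniper, Dunmere, Elkhorn, Cedarfen, Briarlake, Fernhollow
Last habitat: Hollowpine with 110 animals

Round 1: Briarlake=6 Cedarfen=14 Dunmere=22 Elkhorn=22 Fernhollow=8 Hollowpine=13 Juniper=25 → close Juniper (overflow 16)
  25÷6 = 4 each, +1 to first 1
Round 2: Briarlake=11 Cedarfen=18 Dunmere=26 Elkhorn=26 Fernhollow=12 Hollowpine=17 → close Dunmere (overflow 18)
  26÷5 = 5 each, +1 to first 1
Round 3: Briarlake=17 Cedarfen=23 Elkhorn=31 Fernhollow=17 Hollowpine=22 → close Elkhorn (overflow 23)
  31÷4 = 7 each, +1 to first 3
Round 4: Briarlake=25 Cedarfen=31 Fernhollow=25 Hollowpine=29 → close Cedarfen (overflow 26)
  31÷3 = 10 each, +1 to first 1
Round 5: Briarlake=36 Fernhollow=35 Hollowpine=39 → close Briarlake (overflow 30)
  36÷2 = 18 each, +1 to first 0
Round 6: Fernhollow=53 Hollowpine=57 → close Fernhollow (overflow 44)
  53÷1 = 53 each, +1 to first 0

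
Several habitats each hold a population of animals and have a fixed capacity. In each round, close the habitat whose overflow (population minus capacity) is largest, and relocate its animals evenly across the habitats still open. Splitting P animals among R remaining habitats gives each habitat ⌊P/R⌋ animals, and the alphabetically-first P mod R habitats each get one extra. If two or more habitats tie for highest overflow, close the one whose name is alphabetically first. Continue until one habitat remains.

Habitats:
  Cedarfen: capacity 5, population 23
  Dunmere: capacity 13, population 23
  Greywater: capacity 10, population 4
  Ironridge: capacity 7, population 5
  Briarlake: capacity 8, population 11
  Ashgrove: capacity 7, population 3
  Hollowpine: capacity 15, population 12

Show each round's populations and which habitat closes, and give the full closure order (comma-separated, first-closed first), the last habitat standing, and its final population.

Closure order: Cedarfen, Dunmere, Briarlake, Ashgrove, Hollowpine, Ironridge
Last habitat: Greywater with 81 animals

Round 1: Ashgrove=3 Briarlake=11 Cedarfen=23 Dunmere=23 Greywater=4 Hollowpine=12 Ironridge=5 → close Cedarfen (overflow 18)
  23÷6 = 3 each, +1 to first 5
Round 2: Ashgrove=7 Briarlake=15 Dunmere=27 Greywater=8 Hollowpine=16 Ironridge=8 → close Dunmere (overflow 14)
  27÷5 = 5 each, +1 to first 2
Round 3: Ashgrove=13 Briarlake=21 Greywater=13 Hollowpine=21 Ironridge=13 → close Briarlake (overflow 13)
  21÷4 = 5 each, +1 to first 1
Round 4: Ashgrove=19 Greywater=18 Hollowpine=26 Ironridge=18 → close Ashgrove (overflow 12)
  19÷3 = 6 each, +1 to first 1
Round 5: Greywater=25 Hollowpine=32 Ironridge=24 → close Hollowpine (overflow 17)
  32÷2 = 16 each, +1 to first 0
Round 6: Greywater=41 Ironridge=40 → close Ironridge (overflow 33)
  40÷1 = 40 each, +1 to first 0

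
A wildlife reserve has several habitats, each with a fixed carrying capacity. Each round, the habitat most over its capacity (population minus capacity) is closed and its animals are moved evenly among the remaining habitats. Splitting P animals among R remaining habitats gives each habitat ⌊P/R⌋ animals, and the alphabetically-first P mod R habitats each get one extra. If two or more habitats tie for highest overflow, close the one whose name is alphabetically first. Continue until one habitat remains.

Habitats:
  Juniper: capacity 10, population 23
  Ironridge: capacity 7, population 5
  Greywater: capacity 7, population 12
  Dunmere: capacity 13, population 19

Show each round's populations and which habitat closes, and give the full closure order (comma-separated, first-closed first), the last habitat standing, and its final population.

Closure order: Juniper, Dunmere, Greywater
Last habitat: Ironridge with 59 animals

Round 1: Dunmere=19 Greywater=12 Ironridge=5 Juniper=23 → close Juniper (overflow 13)
  23÷3 = 7 each, +1 to first 2
Round 2: Dunmere=27 Greywater=20 Ironridge=12 → close Dunmere (overflow 14)
  27÷2 = 13 each, +1 to first 1
Round 3: Greywater=34 Ironridge=25 → close Greywater (overflow 27)
  34÷1 = 34 each, +1 to first 0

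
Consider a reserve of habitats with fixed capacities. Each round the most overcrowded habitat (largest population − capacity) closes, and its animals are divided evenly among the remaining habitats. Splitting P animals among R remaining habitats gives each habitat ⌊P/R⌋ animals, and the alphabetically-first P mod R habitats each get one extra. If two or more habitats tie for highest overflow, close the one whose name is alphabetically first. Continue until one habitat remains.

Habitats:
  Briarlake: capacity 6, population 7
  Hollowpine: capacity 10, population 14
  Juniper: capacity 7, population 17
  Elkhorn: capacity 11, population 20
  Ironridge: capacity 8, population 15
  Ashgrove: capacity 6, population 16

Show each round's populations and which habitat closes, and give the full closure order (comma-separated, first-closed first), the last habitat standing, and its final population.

Round 1: Ashgrove=16 Briarlake=7 Elkhorn=20 Hollowpine=14 Ironridge=15 Juniper=17 → close Ashgrove (overflow 10)
  16÷5 = 3 each, +1 to first 1
Round 2: Briarlake=11 Elkhorn=23 Hollowpine=17 Ironridge=18 Juniper=20 → close Juniper (overflow 13)
  20÷4 = 5 each, +1 to first 0
Round 3: Briarlake=16 Elkhorn=28 Hollowpine=22 Ironridge=23 → close Elkhorn (overflow 17)
  28÷3 = 9 each, +1 to first 1
Round 4: Briarlake=26 Hollowpine=31 Ironridge=32 → close Ironridge (overflow 24)
  32÷2 = 16 each, +1 to first 0
Round 5: Briarlake=42 Hollowpine=47 → close Hollowpine (overflow 37)
  47÷1 = 47 each, +1 to first 0

Closure order: Ashgrove, Juniper, Elkhorn, Ironridge, Hollowpine
Last habitat: Briarlake with 89 animals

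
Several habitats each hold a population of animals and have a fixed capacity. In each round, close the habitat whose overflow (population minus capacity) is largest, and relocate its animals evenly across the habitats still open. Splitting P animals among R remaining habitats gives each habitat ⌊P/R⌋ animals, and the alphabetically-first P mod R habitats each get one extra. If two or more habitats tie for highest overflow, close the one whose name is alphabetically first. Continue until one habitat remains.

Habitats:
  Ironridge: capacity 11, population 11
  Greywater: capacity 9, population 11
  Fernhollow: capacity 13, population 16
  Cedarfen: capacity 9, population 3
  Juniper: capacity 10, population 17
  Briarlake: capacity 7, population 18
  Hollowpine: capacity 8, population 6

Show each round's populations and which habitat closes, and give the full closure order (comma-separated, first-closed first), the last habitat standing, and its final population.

Round 1: Briarlake=18 Cedarfen=3 Fernhollow=16 Greywater=11 Hollowpine=6 Ironridge=11 Juniper=17 → close Briarlake (overflow 11)
  18÷6 = 3 each, +1 to first 0
Round 2: Cedarfen=6 Fernhollow=19 Greywater=14 Hollowpine=9 Ironridge=14 Juniper=20 → close Juniper (overflow 10)
  20÷5 = 4 each, +1 to first 0
Round 3: Cedarfen=10 Fernhollow=23 Greywater=18 Hollowpine=13 Ironridge=18 → close Fernhollow (overflow 10)
  23÷4 = 5 each, +1 to first 3
Round 4: Cedarfen=16 Greywater=24 Hollowpine=19 Ironridge=23 → close Greywater (overflow 15)
  24÷3 = 8 each, +1 to first 0
Round 5: Cedarfen=24 Hollowpine=27 Ironridge=31 → close Ironridge (overflow 20)
  31÷2 = 15 each, +1 to first 1
Round 6: Cedarfen=40 Hollowpine=42 → close Hollowpine (overflow 34)
  42÷1 = 42 each, +1 to first 0

Closure order: Briarlake, Juniper, Fernhollow, Greywater, Ironridge, Hollowpine
Last habitat: Cedarfen with 82 animals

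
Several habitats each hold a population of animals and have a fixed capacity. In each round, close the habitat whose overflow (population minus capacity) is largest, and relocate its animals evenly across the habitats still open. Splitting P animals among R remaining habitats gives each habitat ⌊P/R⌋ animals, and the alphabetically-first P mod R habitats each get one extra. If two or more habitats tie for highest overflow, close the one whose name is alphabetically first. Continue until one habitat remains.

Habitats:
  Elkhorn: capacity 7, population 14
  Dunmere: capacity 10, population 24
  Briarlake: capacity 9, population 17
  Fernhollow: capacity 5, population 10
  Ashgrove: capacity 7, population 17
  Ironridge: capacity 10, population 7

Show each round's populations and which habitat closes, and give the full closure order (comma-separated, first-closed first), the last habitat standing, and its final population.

Closure order: Dunmere, Ashgrove, Briarlake, Elkhorn, Fernhollow
Last habitat: Ironridge with 89 animals

Round 1: Ashgrove=17 Briarlake=17 Dunmere=24 Elkhorn=14 Fernhollow=10 Ironridge=7 → close Dunmere (overflow 14)
  24÷5 = 4 each, +1 to first 4
Round 2: Ashgrove=22 Briarlake=22 Elkhorn=19 Fernhollow=15 Ironridge=11 → close Ashgrove (overflow 15)
  22÷4 = 5 each, +1 to first 2
Round 3: Briarlake=28 Elkhorn=25 Fernhollow=20 Ironridge=16 → close Briarlake (overflow 19)
  28÷3 = 9 each, +1 to first 1
Round 4: Elkhorn=35 Fernhollow=29 Ironridge=25 → close Elkhorn (overflow 28)
  35÷2 = 17 each, +1 to first 1
Round 5: Fernhollow=47 Ironridge=42 → close Fernhollow (overflow 42)
  47÷1 = 47 each, +1 to first 0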